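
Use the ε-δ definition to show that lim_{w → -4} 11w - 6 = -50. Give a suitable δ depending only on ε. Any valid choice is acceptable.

δ = ε/11

Fix ε > 0. We need δ > 0 so that 0 < |w + 4| < δ implies |(11w - 6) + 50| < ε.
|(11w - 6) + 50| = |11w + 44| = 11|w + 4|.
Thus it suffices that |w + 4| < ε/11.
Choosing δ = ε/11 gives |(11w - 6) + 50| = 11|w + 4| < ε whenever |w + 4| < δ.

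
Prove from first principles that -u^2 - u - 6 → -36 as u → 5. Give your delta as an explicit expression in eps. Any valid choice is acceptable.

Suppose eps > 0. We want delta > 0 such that 0 < |u − 5| < delta implies |(-u^2 - u - 6) + 36| < eps.
(-u^2 - u - 6) + 36 = -u^2 - u + 30 = (u − 5)(-u - 6).
So |(-u^2 - u - 6) + 36| = |u − 5|·|-u - 6|.
Require delta ≤ 2. Then |u − 5| < 2 gives |u| < 7, and by the triangle inequality |-u - 6| ≤ 7 + 6 = 13.
Hence |(-u^2 - u - 6) + 36| ≤ 13|u − 5| < eps provided |u − 5| < eps/13.
Choosing delta = min(2, eps/13) ensures both conditions, hence |(-u^2 - u - 6) + 36| < eps.

delta = min(2, eps/13)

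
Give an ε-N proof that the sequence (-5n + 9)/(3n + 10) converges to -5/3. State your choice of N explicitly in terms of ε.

Let ε > 0 be given. For n ≥ 1, |(-5n + 9)/(3n + 10) + 5/3| = |77|/(3(3n + 10)) = 77/(3(3n + 10)).
Since 3n + 10 ≥ 3n for n ≥ 1, this is ≤ 77/(3·3n) = (77/9)/n.
So |(-5n + 9)/(3n + 10) + 5/3| < ε whenever n > (77/9)/ε.
Take N = (77/9)/ε. If n > N then |(-5n + 9)/(3n + 10) + 5/3| ≤ (77/9)/n < ε.

N = (77/9)/ε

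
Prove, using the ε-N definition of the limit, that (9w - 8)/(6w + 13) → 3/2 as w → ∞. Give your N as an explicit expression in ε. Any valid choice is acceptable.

N = (55/12)/ε

Fix ε > 0. We seek N > 0 such that w > N implies |(9w - 8)/(6w + 13) − (3/2)| < ε.
(9w - 8)/(6w + 13) − (3/2) = (6(9w - 8) − 9(6w + 13)) / (6(6w + 13)) = -165/(6(6w + 13)).
For w > 0 we have 6w + 13 > 6w, so |(9w - 8)/(6w + 13) − (3/2)| = 165/(6(6w + 13)) < 165/(6·6w) = (55/12)/w.
Thus |(9w - 8)/(6w + 13) − (3/2)| < ε whenever w > (55/12)/ε.
Take N = (55/12)/ε. If w > N then |(9w - 8)/(6w + 13) − (3/2)| < (55/12)/w < ε.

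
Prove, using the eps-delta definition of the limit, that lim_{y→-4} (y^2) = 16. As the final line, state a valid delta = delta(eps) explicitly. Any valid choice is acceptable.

delta = min(1, eps/9)

Let eps > 0. We seek delta > 0 with 0 < |y + 4| < delta ⇒ |y^2 − 16| < eps.
Factor: y^2 − 16 = (y + 4)(y - 4), so |y^2 − 16| = |y + 4|·|y - 4|.
Restrict delta ≤ 1. Then |y + 4| < 1 gives |y| < 5, so by the triangle inequality |y - 4| ≤ 5 + 4 = 9.
Hence |y^2 − 16| ≤ 9|y + 4|, which is < eps once |y + 4| < eps/9.
Take delta = min(1, eps/9). If 0 < |y + 4| < delta then both bounds hold and |y^2 − 16| ≤ 9|y + 4| < 9·(eps/9) = eps.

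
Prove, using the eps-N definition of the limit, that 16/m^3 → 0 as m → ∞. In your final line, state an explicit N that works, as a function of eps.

N = (16/eps)^{1/3}

Let eps > 0. For m ≥ 1, |16/m^3 − 0| = 16/m^3.
16/m^3 < eps ⇔ m^3 > 16/eps ⇔ m > (16/eps)^{1/3}.
Take N = (16/eps)^{1/3}. Then m > N implies 16/m^3 < eps.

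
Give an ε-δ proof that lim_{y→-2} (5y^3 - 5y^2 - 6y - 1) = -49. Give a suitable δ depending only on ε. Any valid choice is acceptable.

δ = min(2, ε/164)

Fix ε > 0. We want δ > 0 such that 0 < |y + 2| < δ implies |(5y^3 - 5y^2 - 6y - 1) + 49| < ε.
(5y^3 - 5y^2 - 6y - 1) + 49 = 5y^3 - 5y^2 - 6y + 48 = (y + 2)(5y^2 - 15y + 24).
So |(5y^3 - 5y^2 - 6y - 1) + 49| = |y + 2|·|5y^2 - 15y + 24|.
Require δ ≤ 2. Then |y + 2| < 2 gives |y| < 4, and by the triangle inequality |5y^2 - 15y + 24| ≤ 5·4^2 + 15·4 + 24 = 164.
Hence |(5y^3 - 5y^2 - 6y - 1) + 49| ≤ 164|y + 2| < ε provided |y + 2| < ε/164.
Choosing δ = min(2, ε/164) ensures both conditions, hence |(5y^3 - 5y^2 - 6y - 1) + 49| < ε.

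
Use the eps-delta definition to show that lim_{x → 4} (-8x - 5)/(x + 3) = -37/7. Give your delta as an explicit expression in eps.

Fix eps > 0. We want delta > 0 with 0 < |x − 4| < delta ⇒ |(-8x - 5)/(x + 3) + 37/7| < eps.
Combining over a common denominator, (-8x - 5)/(x + 3) + 37/7 = [(-8x - 5)·7 − (-37)·(x + 3)] / [7·(x + 3)] = -19(x − 4) / (7(x + 3)).
So |(-8x - 5)/(x + 3) + 37/7| = 19|x − 4| / (7·|x + 3|).
Require delta ≤ 7/2, so |x + 3| ≥ |7| − |x − 4| > 7 − 7/2 = 7/2.
Hence |(-8x - 5)/(x + 3) + 37/7| < 19|x − 4|/(7·(7/2)) = (38/49)|x − 4|, which is < eps once |x − 4| < (49/38)eps.
Take delta = min(7/2, (49/38)eps). Then 0 < |x − 4| < delta forces both bounds, so |(-8x - 5)/(x + 3) + 37/7| < eps.

delta = min(7/2, (49/38)eps)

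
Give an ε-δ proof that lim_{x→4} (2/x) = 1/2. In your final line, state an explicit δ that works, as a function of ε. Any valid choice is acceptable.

δ = min(2, 4ε)

Fix ε > 0. We seek δ > 0 such that 0 < |x − 4| < δ implies |2/x − (1/2)| < ε.
|2/x − (1/2)| = 2·|4 − x|/(4·|x|) = 2|x − 4|/(4|x|).
Require δ ≤ 2 so that |x| > 4 − 2 = 2, hence 4|x| > 8.
Then |2/x − (1/2)| < 2|x − 4|/8, which is < ε when |x − 4| < 4ε.
Take δ = min(2, 4ε). Then 0 < |x − 4| < δ gives both |x − 4| < 2 and |x − 4| < 4ε, so |2/x − (1/2)| < ε.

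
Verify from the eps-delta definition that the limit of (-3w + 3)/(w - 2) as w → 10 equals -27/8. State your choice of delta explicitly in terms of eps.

Suppose eps > 0. We want delta > 0 with 0 < |w − 10| < delta ⇒ |(-3w + 3)/(w - 2) + 27/8| < eps.
Combining over a common denominator, (-3w + 3)/(w - 2) + 27/8 = [(-3w + 3)·8 − (-27)·(w - 2)] / [8·(w - 2)] = 3(w − 10) / (8(w - 2)).
So |(-3w + 3)/(w - 2) + 27/8| = 3|w − 10| / (8·|w − 2|).
Restrict delta ≤ 4. Then |w − 10| < 4 gives |w − 2| = |(w − 10) + 8| ≥ 8 − 4 = 4.
Hence |(-3w + 3)/(w - 2) + 27/8| < 3|w − 10|/(8·4) = (3/32)|w − 10|, which is < eps once |w − 10| < (32/3)eps.
Take delta = min(4, (32/3)eps). Then 0 < |w − 10| < delta forces both bounds, so |(-3w + 3)/(w - 2) + 27/8| < eps.

delta = min(4, (32/3)eps)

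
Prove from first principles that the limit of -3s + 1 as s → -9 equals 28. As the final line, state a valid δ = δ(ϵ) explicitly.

Let ϵ > 0 be given. We need δ > 0 so that 0 < |s + 9| < δ implies |(-3s + 1) − 28| < ϵ.
Since (-3s + 1) − 28 = -3(s + 9), we have |(-3s + 1) − 28| = 3|s + 9|.
So 3|s + 9| < ϵ exactly when |s + 9| < ϵ/3.
Choosing δ = ϵ/3 gives |(-3s + 1) − 28| = 3|s + 9| < ϵ whenever |s + 9| < δ.

δ = ϵ/3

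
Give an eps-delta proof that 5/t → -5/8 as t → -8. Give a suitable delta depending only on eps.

delta = min(4, (32/5)eps)

Let eps > 0. We seek delta > 0 such that 0 < |t + 8| < delta implies |5/t + 5/8| < eps.
|5/t + 5/8| = 5·|-8 − t|/(8·|t|) = 5|t + 8|/(8|t|).
Require delta ≤ 4 so that |t| > 8 − 4 = 4, hence 8|t| > 32.
Then |5/t + 5/8| < 5|t + 8|/32, which is < eps when |t + 8| < (32/5)eps.
Take delta = min(4, (32/5)eps). Then 0 < |t + 8| < delta gives both |t + 8| < 4 and |t + 8| < (32/5)eps, so |5/t + 5/8| < eps.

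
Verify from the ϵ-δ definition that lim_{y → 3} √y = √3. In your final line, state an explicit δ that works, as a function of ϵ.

δ = min(3, √3·ϵ)

Suppose ϵ > 0. We want δ > 0 such that 0 < |y − 3| < δ implies |√y − √3| < ϵ.
Multiplying by the conjugate, |√y − √3| = |y − 3|/(√y + √3).
Restrict δ ≤ 3 so that |y − 3| < 3 forces y > 0, and then √y + √3 > √3.
Hence |√y − √3| < |y − 3|/√3, which is < ϵ once |y − 3| < √3·ϵ.
Take δ = min(3, √3·ϵ). If 0 < |y − 3| < δ then y > 0 and |√y − √3| < |y − 3|/√3 < ϵ.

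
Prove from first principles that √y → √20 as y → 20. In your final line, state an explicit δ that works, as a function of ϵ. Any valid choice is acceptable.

δ = min(20, √20·ϵ)

Let ϵ > 0 be given. We want δ > 0 such that 0 < |y − 20| < δ implies |√y − √20| < ϵ.
Multiplying by the conjugate, |√y − √20| = |y − 20|/(√y + √20).
Restrict δ ≤ 20 so that |y − 20| < 20 forces y > 0, and then √y + √20 > √20.
Hence |√y − √20| < |y − 20|/√20, which is < ϵ once |y − 20| < √20·ϵ.
Take δ = min(20, √20·ϵ). If 0 < |y − 20| < δ then y > 0 and |√y − √20| < |y − 20|/√20 < ϵ.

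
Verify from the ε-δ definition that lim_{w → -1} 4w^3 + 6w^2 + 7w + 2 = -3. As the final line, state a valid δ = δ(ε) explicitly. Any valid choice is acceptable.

δ = min(1, ε/25)

Fix ε > 0. We want δ > 0 such that 0 < |w + 1| < δ implies |(4w^3 + 6w^2 + 7w + 2) + 3| < ε.
(4w^3 + 6w^2 + 7w + 2) + 3 = 4w^3 + 6w^2 + 7w + 5 = (w + 1)(4w^2 + 2w + 5).
So |(4w^3 + 6w^2 + 7w + 2) + 3| = |w + 1|·|4w^2 + 2w + 5|.
Assume first that |w + 1| < 1, so |w| < 2. Then |4w^2 + 2w + 5| ≤ 4·2^2 + 2·2 + 5 = 25.
Hence |(4w^3 + 6w^2 + 7w + 2) + 3| ≤ 25|w + 1| < ε provided |w + 1| < ε/25.
Take δ = min(1, ε/25). Then 0 < |w + 1| < δ gives both |w + 1| < 1 and |w + 1| < ε/25, so |(4w^3 + 6w^2 + 7w + 2) + 3| < ε.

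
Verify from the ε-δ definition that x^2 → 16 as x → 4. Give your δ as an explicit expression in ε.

Fix ε > 0. We seek δ > 0 with 0 < |x − 4| < δ ⇒ |x^2 − 16| < ε.
Factor: x^2 − 16 = (x − 4)(x + 4), so |x^2 − 16| = |x − 4|·|x + 4|.
Restrict δ ≤ 2. Then |x − 4| < 2 gives |x| < 6, so by the triangle inequality |x + 4| ≤ 6 + 4 = 10.
Hence |x^2 − 16| ≤ 10|x − 4|, which is < ε once |x − 4| < ε/10.
Take δ = min(2, ε/10). If 0 < |x − 4| < δ then both bounds hold and |x^2 − 16| ≤ 10|x − 4| < 10·(ε/10) = ε.

δ = min(2, ε/10)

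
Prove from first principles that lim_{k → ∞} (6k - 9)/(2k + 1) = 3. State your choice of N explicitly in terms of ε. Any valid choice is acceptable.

Fix ε > 0. For k ≥ 1, |(6k - 9)/(2k + 1) − 3| = |-24|/(2(2k + 1)) = 24/(2(2k + 1)).
Since 2k + 1 ≥ 2k for k ≥ 1, this is ≤ 24/(2·2k) = 6/k.
So |(6k - 9)/(2k + 1) − 3| < ε whenever k > 6/ε.
Take N = 6/ε. If k > N then |(6k - 9)/(2k + 1) − 3| ≤ 6/k < ε.

N = 6/ε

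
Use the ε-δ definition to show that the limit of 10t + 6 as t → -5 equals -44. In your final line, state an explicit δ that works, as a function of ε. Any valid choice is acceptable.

δ = ε/10

Fix ε > 0. We need δ > 0 so that 0 < |t + 5| < δ implies |(10t + 6) + 44| < ε.
Since (10t + 6) + 44 = 10(t + 5), we have |(10t + 6) + 44| = 10|t + 5|.
So 10|t + 5| < ε exactly when |t + 5| < ε/10.
Choosing δ = ε/10 gives |(10t + 6) + 44| = 10|t + 5| < ε whenever |t + 5| < δ.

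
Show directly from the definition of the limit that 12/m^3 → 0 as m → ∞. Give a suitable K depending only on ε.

Let ε > 0 be given. For m ≥ 1, |12/m^3 − 0| = 12/m^3.
12/m^3 < ε ⇔ m^3 > 12/ε ⇔ m > (12/ε)^{1/3}.
Take K = (12/ε)^{1/3}. Then m > K implies 12/m^3 < ε.

K = (12/ε)^{1/3}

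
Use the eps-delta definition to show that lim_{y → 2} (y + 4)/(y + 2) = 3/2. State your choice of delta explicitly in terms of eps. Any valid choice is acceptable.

delta = min(2, 4eps)

Let eps > 0 be given. We want delta > 0 with 0 < |y − 2| < delta ⇒ |(y + 4)/(y + 2) − (3/2)| < eps.
Combining over a common denominator, (y + 4)/(y + 2) − (3/2) = [(y + 4)·4 − 6·(y + 2)] / [4·(y + 2)] = -2(y − 2) / (4(y + 2)).
So |(y + 4)/(y + 2) − (3/2)| = 2|y − 2| / (4·|y + 2|).
Require delta ≤ 2, so |y + 2| ≥ |4| − |y − 2| > 4 − 2 = 2.
Hence |(y + 4)/(y + 2) − (3/2)| < 2|y − 2|/(4·2) = (1/4)|y − 2|, which is < eps once |y − 2| < 4eps.
Take delta = min(2, 4eps). Then 0 < |y − 2| < delta forces both bounds, so |(y + 4)/(y + 2) − (3/2)| < eps.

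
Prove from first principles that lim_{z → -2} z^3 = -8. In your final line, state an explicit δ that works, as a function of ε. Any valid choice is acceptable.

δ = min(1, ε/19)

Let ε > 0 be given. We seek δ > 0 with 0 < |z + 2| < δ ⇒ |z^3 + 8| < ε.
Factor: z^3 + 8 = (z + 2)(z^2 - 2z + 4), so |z^3 + 8| = |z + 2|·|z^2 - 2z + 4|.
Restrict δ ≤ 1. Then |z + 2| < 1 gives |z| < 3, so by the triangle inequality |z^2 - 2z + 4| ≤ 3^2 + 2·3 + 4 = 19.
Hence |z^3 + 8| ≤ 19|z + 2|, which is < ε once |z + 2| < ε/19.
Take δ = min(1, ε/19). If 0 < |z + 2| < δ then both bounds hold and |z^3 + 8| ≤ 19|z + 2| < 19·(ε/19) = ε.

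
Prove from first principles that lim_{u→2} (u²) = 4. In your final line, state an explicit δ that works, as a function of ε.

δ = min(1, ε/5)

Suppose ε > 0. We seek δ > 0 with 0 < |u − 2| < δ ⇒ |u² − 4| < ε.
Factor: u² − 4 = (u − 2)(u + 2), so |u² − 4| = |u − 2|·|u + 2|.
Impose δ ≤ 1 so that |u| < 3; then |u + 2| ≤ 5.
Hence |u² − 4| ≤ 5|u − 2|, which is < ε once |u − 2| < ε/5.
Take δ = min(1, ε/5). If 0 < |u − 2| < δ then both bounds hold and |u² − 4| ≤ 5|u − 2| < 5·(ε/5) = ε.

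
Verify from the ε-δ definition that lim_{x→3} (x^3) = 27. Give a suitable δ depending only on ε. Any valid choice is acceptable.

δ = min(1, ε/37)

Suppose ε > 0. We seek δ > 0 with 0 < |x − 3| < δ ⇒ |x^3 − 27| < ε.
Factor: x^3 − 27 = (x − 3)(x^2 + 3x + 9), so |x^3 − 27| = |x − 3|·|x^2 + 3x + 9|.
Impose δ ≤ 1 so that |x| < 4; then |x^2 + 3x + 9| ≤ 37.
Hence |x^3 − 27| ≤ 37|x − 3|, which is < ε once |x − 3| < ε/37.
Take δ = min(1, ε/37). If 0 < |x − 3| < δ then both bounds hold and |x^3 − 27| ≤ 37|x − 3| < 37·(ε/37) = ε.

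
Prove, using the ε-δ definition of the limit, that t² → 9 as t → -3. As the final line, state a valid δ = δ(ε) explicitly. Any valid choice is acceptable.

δ = min(2, ε/8)

Fix ε > 0. We seek δ > 0 with 0 < |t + 3| < δ ⇒ |t² − 9| < ε.
Factor: t² − 9 = (t + 3)(t - 3), so |t² − 9| = |t + 3|·|t - 3|.
Impose δ ≤ 2 so that |t| < 5; then |t - 3| ≤ 8.
Hence |t² − 9| ≤ 8|t + 3|, which is < ε once |t + 3| < ε/8.
Take δ = min(2, ε/8). If 0 < |t + 3| < δ then both bounds hold and |t² − 9| ≤ 8|t + 3| < 8·(ε/8) = ε.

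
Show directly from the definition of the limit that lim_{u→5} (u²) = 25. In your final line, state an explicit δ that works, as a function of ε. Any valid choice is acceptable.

δ = min(1, ε/11)

Let ε > 0 be given. We seek δ > 0 with 0 < |u − 5| < δ ⇒ |u² − 25| < ε.
Factor: u² − 25 = (u − 5)(u + 5), so |u² − 25| = |u − 5|·|u + 5|.
Restrict δ ≤ 1. Then |u − 5| < 1 gives |u| < 6, so by the triangle inequality |u + 5| ≤ 6 + 5 = 11.
Hence |u² − 25| ≤ 11|u − 5|, which is < ε once |u − 5| < ε/11.
Take δ = min(1, ε/11). If 0 < |u − 5| < δ then both bounds hold and |u² − 25| ≤ 11|u − 5| < 11·(ε/11) = ε.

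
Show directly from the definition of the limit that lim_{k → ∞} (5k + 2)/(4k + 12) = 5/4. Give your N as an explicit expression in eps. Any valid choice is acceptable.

Let eps > 0. For k ≥ 1, |(5k + 2)/(4k + 12) − (5/4)| = |-52|/(4(4k + 12)) = 52/(4(4k + 12)).
Since 4k + 12 ≥ 4k for k ≥ 1, this is ≤ 52/(4·4k) = (13/4)/k.
So |(5k + 2)/(4k + 12) − (5/4)| < eps whenever k > (13/4)/eps.
Take N = (13/4)/eps. If k > N then |(5k + 2)/(4k + 12) − (5/4)| ≤ (13/4)/k < eps.

N = (13/4)/eps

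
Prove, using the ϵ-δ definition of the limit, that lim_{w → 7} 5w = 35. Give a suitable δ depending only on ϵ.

Let ϵ > 0. We need δ > 0 so that 0 < |w − 7| < δ implies |(5w) − 35| < ϵ.
Since (5w) − 35 = 5(w − 7), we have |(5w) − 35| = 5|w − 7|.
Thus it suffices that |w − 7| < ϵ/5.
Take δ = ϵ/5. If 0 < |w − 7| < δ then |(5w) − 35| = 5|w − 7| < 5·(ϵ/5) = ϵ.

δ = ϵ/5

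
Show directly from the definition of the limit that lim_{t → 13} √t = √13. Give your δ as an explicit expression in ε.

δ = min(13, √13·ε)

Let ε > 0 be given. We want δ > 0 such that 0 < |t − 13| < δ implies |√t − √13| < ε.
Multiplying by the conjugate, |√t − √13| = |t − 13|/(√t + √13).
Restrict δ ≤ 13 so that |t − 13| < 13 forces t > 0, and then √t + √13 > √13.
Hence |√t − √13| < |t − 13|/√13, which is < ε once |t − 13| < √13·ε.
Take δ = min(13, √13·ε). If 0 < |t − 13| < δ then t > 0 and |√t − √13| < |t − 13|/√13 < ε.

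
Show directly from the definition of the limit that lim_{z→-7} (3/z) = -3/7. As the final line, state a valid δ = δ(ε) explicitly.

δ = min(7/2, (49/6)ε)

Fix ε > 0. We seek δ > 0 such that 0 < |z + 7| < δ implies |3/z + 3/7| < ε.
|3/z + 3/7| = 3·|-7 − z|/(7·|z|) = 3|z + 7|/(7|z|).
Require δ ≤ 7/2 so that |z| > 7 − 7/2 = 7/2, hence 7|z| > 49/2.
Then |3/z + 3/7| < 3|z + 7|/(49/2), which is < ε when |z + 7| < (49/6)ε.
Take δ = min(7/2, (49/6)ε). Then 0 < |z + 7| < δ gives both |z + 7| < 7/2 and |z + 7| < (49/6)ε, so |3/z + 3/7| < ε.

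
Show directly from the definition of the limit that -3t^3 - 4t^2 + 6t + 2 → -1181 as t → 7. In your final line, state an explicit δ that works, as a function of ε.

δ = min(2, ε/637)

Suppose ε > 0. We want δ > 0 such that 0 < |t − 7| < δ implies |(-3t^3 - 4t^2 + 6t + 2) + 1181| < ε.
(-3t^3 - 4t^2 + 6t + 2) + 1181 = -3t^3 - 4t^2 + 6t + 1183 = (t − 7)(-3t^2 - 25t - 169).
So |(-3t^3 - 4t^2 + 6t + 2) + 1181| = |t − 7|·|-3t^2 - 25t - 169|.
Assume first that |t − 7| < 2, so |t| < 9. Then |-3t^2 - 25t - 169| ≤ 3·9^2 + 25·9 + 169 = 637.
Hence |(-3t^3 - 4t^2 + 6t + 2) + 1181| ≤ 637|t − 7| < ε provided |t − 7| < ε/637.
Take δ = min(2, ε/637). Then 0 < |t − 7| < δ gives both |t − 7| < 2 and |t − 7| < ε/637, so |(-3t^3 - 4t^2 + 6t + 2) + 1181| < ε.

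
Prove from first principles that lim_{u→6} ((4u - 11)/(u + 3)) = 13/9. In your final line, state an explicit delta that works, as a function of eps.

delta = min(9/2, (81/46)eps)

Suppose eps > 0. We want delta > 0 with 0 < |u − 6| < delta ⇒ |(4u - 11)/(u + 3) − (13/9)| < eps.
Combining over a common denominator, (4u - 11)/(u + 3) − (13/9) = [(4u - 11)·9 − 13·(u + 3)] / [9·(u + 3)] = 23(u − 6) / (9(u + 3)).
So |(4u - 11)/(u + 3) − (13/9)| = 23|u − 6| / (9·|u + 3|).
Require delta ≤ 9/2, so |u + 3| ≥ |9| − |u − 6| > 9 − 9/2 = 9/2.
Hence |(4u - 11)/(u + 3) − (13/9)| < 23|u − 6|/(9·(9/2)) = (46/81)|u − 6|, which is < eps once |u − 6| < (81/46)eps.
Take delta = min(9/2, (81/46)eps). Then 0 < |u − 6| < delta forces both bounds, so |(4u - 11)/(u + 3) − (13/9)| < eps.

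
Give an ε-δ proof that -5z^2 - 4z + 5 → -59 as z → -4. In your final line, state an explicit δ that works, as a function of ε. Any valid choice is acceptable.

Suppose ε > 0. We want δ > 0 such that 0 < |z + 4| < δ implies |(-5z^2 - 4z + 5) + 59| < ε.
(-5z^2 - 4z + 5) + 59 = -5z^2 - 4z + 64 = (z + 4)(-5z + 16).
So |(-5z^2 - 4z + 5) + 59| = |z + 4|·|-5z + 16|.
Assume first that |z + 4| < 1, so |z| < 5. Then |-5z + 16| ≤ 5·5 + 16 = 41.
Hence |(-5z^2 - 4z + 5) + 59| ≤ 41|z + 4| < ε provided |z + 4| < ε/41.
Choosing δ = min(1, ε/41) ensures both conditions, hence |(-5z^2 - 4z + 5) + 59| < ε.

δ = min(1, ε/41)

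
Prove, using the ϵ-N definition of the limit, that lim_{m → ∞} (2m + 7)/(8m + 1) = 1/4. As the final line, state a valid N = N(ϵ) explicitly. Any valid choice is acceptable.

Fix ϵ > 0. For m ≥ 1, |(2m + 7)/(8m + 1) − (1/4)| = |54|/(8(8m + 1)) = 54/(8(8m + 1)).
Since 8m + 1 ≥ 8m for m ≥ 1, this is ≤ 54/(8·8m) = (27/32)/m.
So |(2m + 7)/(8m + 1) − (1/4)| < ϵ whenever m > (27/32)/ϵ.
Take N = (27/32)/ϵ. If m > N then |(2m + 7)/(8m + 1) − (1/4)| ≤ (27/32)/m < ϵ.

N = (27/32)/ϵ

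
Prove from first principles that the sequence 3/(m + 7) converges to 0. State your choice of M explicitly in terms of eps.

M = 3/eps

Let eps > 0 be given. For m ≥ 1, |3/(m + 7) − 0| = 3/(m + 7) ≤ 3/m.
We need 3/m < eps, i.e. m > 3/eps.
Take M = 3/eps. If m > M then |3/(m + 7)| ≤ 3/m < eps.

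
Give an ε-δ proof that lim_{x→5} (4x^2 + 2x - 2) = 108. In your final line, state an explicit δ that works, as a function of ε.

δ = min(1, ε/46)

Let ε > 0. We want δ > 0 such that 0 < |x − 5| < δ implies |(4x^2 + 2x - 2) − 108| < ε.
(4x^2 + 2x - 2) − 108 = 4x^2 + 2x - 110 = (x − 5)(4x + 22).
So |(4x^2 + 2x - 2) − 108| = |x − 5|·|4x + 22|.
Assume first that |x − 5| < 1, so |x| < 6. Then |4x + 22| ≤ 4·6 + 22 = 46.
Hence |(4x^2 + 2x - 2) − 108| ≤ 46|x − 5| < ε provided |x − 5| < ε/46.
Take δ = min(1, ε/46). Then 0 < |x − 5| < δ gives both |x − 5| < 1 and |x − 5| < ε/46, so |(4x^2 + 2x - 2) − 108| < ε.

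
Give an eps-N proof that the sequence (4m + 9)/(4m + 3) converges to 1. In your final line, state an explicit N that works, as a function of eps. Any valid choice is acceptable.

Let eps > 0 be given. For m ≥ 1, |(4m + 9)/(4m + 3) − 1| = |24|/(4(4m + 3)) = 24/(4(4m + 3)).
Since 4m + 3 ≥ 4m for m ≥ 1, this is ≤ 24/(4·4m) = (3/2)/m.
So |(4m + 9)/(4m + 3) − 1| < eps whenever m > (3/2)/eps.
Take N = (3/2)/eps. If m > N then |(4m + 9)/(4m + 3) − 1| ≤ (3/2)/m < eps.

N = (3/2)/eps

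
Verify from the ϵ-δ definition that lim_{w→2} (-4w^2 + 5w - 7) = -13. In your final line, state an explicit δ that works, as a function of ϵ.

Fix ϵ > 0. We want δ > 0 such that 0 < |w − 2| < δ implies |(-4w^2 + 5w - 7) + 13| < ϵ.
(-4w^2 + 5w - 7) + 13 = -4w^2 + 5w + 6 = (w − 2)(-4w - 3).
So |(-4w^2 + 5w - 7) + 13| = |w − 2|·|-4w - 3|.
Require δ ≤ 1. Then |w − 2| < 1 gives |w| < 3, and by the triangle inequality |-4w - 3| ≤ 4·3 + 3 = 15.
Hence |(-4w^2 + 5w - 7) + 13| ≤ 15|w − 2| < ϵ provided |w − 2| < ϵ/15.
Take δ = min(1, ϵ/15). Then 0 < |w − 2| < δ gives both |w − 2| < 1 and |w − 2| < ϵ/15, so |(-4w^2 + 5w - 7) + 13| < ϵ.

δ = min(1, ϵ/15)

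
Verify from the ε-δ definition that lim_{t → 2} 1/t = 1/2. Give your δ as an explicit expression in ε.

Let ε > 0 be given. We seek δ > 0 such that 0 < |t − 2| < δ implies |1/t − (1/2)| < ε.
|1/t − (1/2)| = |2 − t|/(2·|t|) = |t − 2|/(2|t|).
Require δ ≤ 1 so that |t| > 2 − 1 = 1, hence 2|t| > 2.
Then |1/t − (1/2)| < |t − 2|/2, which is < ε when |t − 2| < 2ε.
Take δ = min(1, 2ε). Then 0 < |t − 2| < δ gives both |t − 2| < 1 and |t − 2| < 2ε, so |1/t − (1/2)| < ε.

δ = min(1, 2ε)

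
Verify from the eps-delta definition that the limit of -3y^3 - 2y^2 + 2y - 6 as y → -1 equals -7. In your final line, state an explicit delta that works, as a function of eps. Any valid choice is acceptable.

delta = min(2, eps/31)

Suppose eps > 0. We want delta > 0 such that 0 < |y + 1| < delta implies |(-3y^3 - 2y^2 + 2y - 6) + 7| < eps.
(-3y^3 - 2y^2 + 2y - 6) + 7 = -3y^3 - 2y^2 + 2y + 1 = (y + 1)(-3y^2 + y + 1).
So |(-3y^3 - 2y^2 + 2y - 6) + 7| = |y + 1|·|-3y^2 + y + 1|.
Assume first that |y + 1| < 2, so |y| < 3. Then |-3y^2 + y + 1| ≤ 3·3^2 + 3 + 1 = 31.
Hence |(-3y^3 - 2y^2 + 2y - 6) + 7| ≤ 31|y + 1| < eps provided |y + 1| < eps/31.
Choosing delta = min(2, eps/31) ensures both conditions, hence |(-3y^3 - 2y^2 + 2y - 6) + 7| < eps.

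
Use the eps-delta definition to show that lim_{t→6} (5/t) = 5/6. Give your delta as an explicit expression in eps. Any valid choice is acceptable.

Suppose eps > 0. We seek delta > 0 such that 0 < |t − 6| < delta implies |5/t − (5/6)| < eps.
|5/t − (5/6)| = 5·|6 − t|/(6·|t|) = 5|t − 6|/(6|t|).
Require delta ≤ 3 so that |t| > 6 − 3 = 3, hence 6|t| > 18.
Then |5/t − (5/6)| < 5|t − 6|/18, which is < eps when |t − 6| < (18/5)eps.
Take delta = min(3, (18/5)eps). Then 0 < |t − 6| < delta gives both |t − 6| < 3 and |t − 6| < (18/5)eps, so |5/t − (5/6)| < eps.

delta = min(3, (18/5)eps)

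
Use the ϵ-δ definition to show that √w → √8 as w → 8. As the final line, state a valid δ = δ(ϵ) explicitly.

Let ϵ > 0. We want δ > 0 such that 0 < |w − 8| < δ implies |√w − √8| < ϵ.
Multiplying by the conjugate, |√w − √8| = |w − 8|/(√w + √8).
Restrict δ ≤ 8 so that |w − 8| < 8 forces w > 0, and then √w + √8 > √8.
Hence |√w − √8| < |w − 8|/√8, which is < ϵ once |w − 8| < √8·ϵ.
Take δ = min(8, √8·ϵ). If 0 < |w − 8| < δ then w > 0 and |√w − √8| < |w − 8|/√8 < ϵ.

δ = min(8, √8·ϵ)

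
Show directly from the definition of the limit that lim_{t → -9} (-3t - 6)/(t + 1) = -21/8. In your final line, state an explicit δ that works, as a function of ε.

Suppose ε > 0. We want δ > 0 with 0 < |t + 9| < δ ⇒ |(-3t - 6)/(t + 1) + 21/8| < ε.
Combining over a common denominator, (-3t - 6)/(t + 1) + 21/8 = [(-3t - 6)·(-8) − 21·(t + 1)] / [(-8)·(t + 1)] = 3(t + 9) / ((-8)(t + 1)).
So |(-3t - 6)/(t + 1) + 21/8| = 3|t + 9| / (8·|t + 1|).
Require δ ≤ 4, so |t + 1| ≥ |-8| − |t + 9| > 8 − 4 = 4.
Hence |(-3t - 6)/(t + 1) + 21/8| < 3|t + 9|/(8·4) = (3/32)|t + 9|, which is < ε once |t + 9| < (32/3)ε.
Take δ = min(4, (32/3)ε). Then 0 < |t + 9| < δ forces both bounds, so |(-3t - 6)/(t + 1) + 21/8| < ε.

δ = min(4, (32/3)ε)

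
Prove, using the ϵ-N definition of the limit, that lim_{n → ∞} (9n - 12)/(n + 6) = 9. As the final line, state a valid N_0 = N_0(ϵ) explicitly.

N_0 = 66/ϵ

Let ϵ > 0 be given. For n ≥ 1, |(9n - 12)/(n + 6) − 9| = |-66|/((n + 6)) = 66/((n + 6)).
Since n + 6 ≥ n for n ≥ 1, this is ≤ 66/(n) = 66/n.
So |(9n - 12)/(n + 6) − 9| < ϵ whenever n > 66/ϵ.
Take N_0 = 66/ϵ. If n > N_0 then |(9n - 12)/(n + 6) − 9| ≤ 66/n < ϵ.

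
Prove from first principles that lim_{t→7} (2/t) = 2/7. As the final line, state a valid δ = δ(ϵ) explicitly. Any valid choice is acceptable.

δ = min(7/2, (49/4)ϵ)

Let ϵ > 0. We seek δ > 0 such that 0 < |t − 7| < δ implies |2/t − (2/7)| < ϵ.
|2/t − (2/7)| = 2·|7 − t|/(7·|t|) = 2|t − 7|/(7|t|).
Restrict δ ≤ 7/2. Then |t − 7| < 7/2 gives |t| > 7/2, so 7|t| > 49/2.
Then |2/t − (2/7)| < 2|t − 7|/(49/2), which is < ϵ when |t − 7| < (49/4)ϵ.
Take δ = min(7/2, (49/4)ϵ). Then 0 < |t − 7| < δ gives both |t − 7| < 7/2 and |t − 7| < (49/4)ϵ, so |2/t − (2/7)| < ϵ.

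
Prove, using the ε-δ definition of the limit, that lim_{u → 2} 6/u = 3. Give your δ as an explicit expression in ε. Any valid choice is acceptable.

Let ε > 0 be given. We seek δ > 0 such that 0 < |u − 2| < δ implies |6/u − 3| < ε.
|6/u − 3| = 6·|2 − u|/(2·|u|) = 6|u − 2|/(2|u|).
Require δ ≤ 1 so that |u| > 2 − 1 = 1, hence 2|u| > 2.
Then |6/u − 3| < 6|u − 2|/2, which is < ε when |u − 2| < (1/3)ε.
Take δ = min(1, (1/3)ε). Then 0 < |u − 2| < δ gives both |u − 2| < 1 and |u − 2| < (1/3)ε, so |6/u − 3| < ε.

δ = min(1, (1/3)ε)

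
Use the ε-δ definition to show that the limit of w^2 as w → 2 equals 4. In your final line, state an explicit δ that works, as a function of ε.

Suppose ε > 0. We seek δ > 0 with 0 < |w − 2| < δ ⇒ |w^2 − 4| < ε.
Factor: w^2 − 4 = (w − 2)(w + 2), so |w^2 − 4| = |w − 2|·|w + 2|.
Restrict δ ≤ 2. Then |w − 2| < 2 gives |w| < 4, so by the triangle inequality |w + 2| ≤ 4 + 2 = 6.
Hence |w^2 − 4| ≤ 6|w − 2|, which is < ε once |w − 2| < ε/6.
Take δ = min(2, ε/6). If 0 < |w − 2| < δ then both bounds hold and |w^2 − 4| ≤ 6|w − 2| < 6·(ε/6) = ε.

δ = min(2, ε/6)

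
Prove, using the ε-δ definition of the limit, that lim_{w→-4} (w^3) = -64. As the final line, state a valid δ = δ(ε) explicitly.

Fix ε > 0. We seek δ > 0 with 0 < |w + 4| < δ ⇒ |w^3 + 64| < ε.
Factor: w^3 + 64 = (w + 4)(w^2 - 4w + 16), so |w^3 + 64| = |w + 4|·|w^2 - 4w + 16|.
Restrict δ ≤ 1. Then |w + 4| < 1 gives |w| < 5, so by the triangle inequality |w^2 - 4w + 16| ≤ 5^2 + 4·5 + 16 = 61.
Hence |w^3 + 64| ≤ 61|w + 4|, which is < ε once |w + 4| < ε/61.
Take δ = min(1, ε/61). If 0 < |w + 4| < δ then both bounds hold and |w^3 + 64| ≤ 61|w + 4| < 61·(ε/61) = ε.

δ = min(1, ε/61)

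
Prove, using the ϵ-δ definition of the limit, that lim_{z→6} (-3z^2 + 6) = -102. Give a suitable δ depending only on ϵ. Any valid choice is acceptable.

Suppose ϵ > 0. We want δ > 0 such that 0 < |z − 6| < δ implies |(-3z^2 + 6) + 102| < ϵ.
(-3z^2 + 6) + 102 = -3z^2 + 108 = (z − 6)(-3z - 18).
So |(-3z^2 + 6) + 102| = |z − 6|·|-3z - 18|.
Assume first that |z − 6| < 1, so |z| < 7. Then |-3z - 18| ≤ 3·7 + 18 = 39.
Hence |(-3z^2 + 6) + 102| ≤ 39|z − 6| < ϵ provided |z − 6| < ϵ/39.
Take δ = min(1, ϵ/39). Then 0 < |z − 6| < δ gives both |z − 6| < 1 and |z − 6| < ϵ/39, so |(-3z^2 + 6) + 102| < ϵ.

δ = min(1, ϵ/39)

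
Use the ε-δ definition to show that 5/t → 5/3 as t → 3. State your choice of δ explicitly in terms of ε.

δ = min(3/2, (9/10)ε)

Fix ε > 0. We seek δ > 0 such that 0 < |t − 3| < δ implies |5/t − (5/3)| < ε.
|5/t − (5/3)| = 5·|3 − t|/(3·|t|) = 5|t − 3|/(3|t|).
Restrict δ ≤ 3/2. Then |t − 3| < 3/2 gives |t| > 3/2, so 3|t| > 9/2.
Then |5/t − (5/3)| < 5|t − 3|/(9/2), which is < ε when |t − 3| < (9/10)ε.
Take δ = min(3/2, (9/10)ε). Then 0 < |t − 3| < δ gives both |t − 3| < 3/2 and |t − 3| < (9/10)ε, so |5/t − (5/3)| < ε.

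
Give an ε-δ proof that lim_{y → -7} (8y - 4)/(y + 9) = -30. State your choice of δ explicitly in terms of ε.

δ = min(1, (1/38)ε)

Let ε > 0. We want δ > 0 with 0 < |y + 7| < δ ⇒ |(8y - 4)/(y + 9) + 30| < ε.
Combining over a common denominator, (8y - 4)/(y + 9) + 30 = [(8y - 4)·2 − (-60)·(y + 9)] / [2·(y + 9)] = 76(y + 7) / (2(y + 9)).
So |(8y - 4)/(y + 9) + 30| = 76|y + 7| / (2·|y + 9|).
Require δ ≤ 1, so |y + 9| ≥ |2| − |y + 7| > 2 − 1 = 1.
Hence |(8y - 4)/(y + 9) + 30| < 76|y + 7|/(2·1) = 38|y + 7|, which is < ε once |y + 7| < (1/38)ε.
Take δ = min(1, (1/38)ε). Then 0 < |y + 7| < δ forces both bounds, so |(8y - 4)/(y + 9) + 30| < ε.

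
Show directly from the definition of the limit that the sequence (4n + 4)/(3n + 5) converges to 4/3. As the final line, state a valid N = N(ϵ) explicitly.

Fix ϵ > 0. For n ≥ 1, |(4n + 4)/(3n + 5) − (4/3)| = |-8|/(3(3n + 5)) = 8/(3(3n + 5)).
Since 3n + 5 ≥ 3n for n ≥ 1, this is ≤ 8/(3·3n) = (8/9)/n.
So |(4n + 4)/(3n + 5) − (4/3)| < ϵ whenever n > (8/9)/ϵ.
Take N = (8/9)/ϵ. If n > N then |(4n + 4)/(3n + 5) − (4/3)| ≤ (8/9)/n < ϵ.

N = (8/9)/ϵ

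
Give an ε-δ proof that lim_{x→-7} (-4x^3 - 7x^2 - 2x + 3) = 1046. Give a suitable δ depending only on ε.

Let ε > 0 be given. We want δ > 0 such that 0 < |x + 7| < δ implies |(-4x^3 - 7x^2 - 2x + 3) − 1046| < ε.
(-4x^3 - 7x^2 - 2x + 3) − 1046 = -4x^3 - 7x^2 - 2x - 1043 = (x + 7)(-4x^2 + 21x - 149).
So |(-4x^3 - 7x^2 - 2x + 3) − 1046| = |x + 7|·|-4x^2 + 21x - 149|.
Assume first that |x + 7| < 1, so |x| < 8. Then |-4x^2 + 21x - 149| ≤ 4·8^2 + 21·8 + 149 = 573.
Hence |(-4x^3 - 7x^2 - 2x + 3) − 1046| ≤ 573|x + 7| < ε provided |x + 7| < ε/573.
Choosing δ = min(1, ε/573) ensures both conditions, hence |(-4x^3 - 7x^2 - 2x + 3) − 1046| < ε.

δ = min(1, ε/573)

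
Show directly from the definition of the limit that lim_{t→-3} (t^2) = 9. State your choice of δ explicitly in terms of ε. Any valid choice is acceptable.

δ = min(2, ε/8)

Let ε > 0 be given. We seek δ > 0 with 0 < |t + 3| < δ ⇒ |t^2 − 9| < ε.
Factor: t^2 − 9 = (t + 3)(t - 3), so |t^2 − 9| = |t + 3|·|t - 3|.
Restrict δ ≤ 2. Then |t + 3| < 2 gives |t| < 5, so by the triangle inequality |t - 3| ≤ 5 + 3 = 8.
Hence |t^2 − 9| ≤ 8|t + 3|, which is < ε once |t + 3| < ε/8.
Take δ = min(2, ε/8). If 0 < |t + 3| < δ then both bounds hold and |t^2 − 9| ≤ 8|t + 3| < 8·(ε/8) = ε.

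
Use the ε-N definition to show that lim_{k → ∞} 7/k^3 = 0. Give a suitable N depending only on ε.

Suppose ε > 0. For k ≥ 1, |7/k^3 − 0| = 7/k^3.
7/k^3 < ε ⇔ k^3 > 7/ε ⇔ k > (7/ε)^{1/3}.
Take N = (7/ε)^{1/3}. Then k > N implies 7/k^3 < ε.

N = (7/ε)^{1/3}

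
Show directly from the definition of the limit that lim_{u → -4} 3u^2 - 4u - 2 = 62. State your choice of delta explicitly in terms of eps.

Fix eps > 0. We want delta > 0 such that 0 < |u + 4| < delta implies |(3u^2 - 4u - 2) − 62| < eps.
(3u^2 - 4u - 2) − 62 = 3u^2 - 4u - 64 = (u + 4)(3u - 16).
So |(3u^2 - 4u - 2) − 62| = |u + 4|·|3u - 16|.
Require delta ≤ 2. Then |u + 4| < 2 gives |u| < 6, and by the triangle inequality |3u - 16| ≤ 3·6 + 16 = 34.
Hence |(3u^2 - 4u - 2) − 62| ≤ 34|u + 4| < eps provided |u + 4| < eps/34.
Choosing delta = min(2, eps/34) ensures both conditions, hence |(3u^2 - 4u - 2) − 62| < eps.

delta = min(2, eps/34)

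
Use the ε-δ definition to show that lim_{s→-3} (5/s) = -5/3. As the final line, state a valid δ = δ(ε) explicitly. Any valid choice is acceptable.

δ = min(3/2, (9/10)ε)

Let ε > 0 be given. We seek δ > 0 such that 0 < |s + 3| < δ implies |5/s + 5/3| < ε.
|5/s + 5/3| = 5·|-3 − s|/(3·|s|) = 5|s + 3|/(3|s|).
Require δ ≤ 3/2 so that |s| > 3 − 3/2 = 3/2, hence 3|s| > 9/2.
Then |5/s + 5/3| < 5|s + 3|/(9/2), which is < ε when |s + 3| < (9/10)ε.
Take δ = min(3/2, (9/10)ε). Then 0 < |s + 3| < δ gives both |s + 3| < 3/2 and |s + 3| < (9/10)ε, so |5/s + 5/3| < ε.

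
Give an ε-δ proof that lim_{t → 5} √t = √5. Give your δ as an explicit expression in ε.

δ = min(5, √5·ε)

Let ε > 0 be given. We want δ > 0 such that 0 < |t − 5| < δ implies |√t − √5| < ε.
Multiplying by the conjugate, |√t − √5| = |t − 5|/(√t + √5).
Restrict δ ≤ 5 so that |t − 5| < 5 forces t > 0, and then √t + √5 > √5.
Hence |√t − √5| < |t − 5|/√5, which is < ε once |t − 5| < √5·ε.
Take δ = min(5, √5·ε). If 0 < |t − 5| < δ then t > 0 and |√t − √5| < |t − 5|/√5 < ε.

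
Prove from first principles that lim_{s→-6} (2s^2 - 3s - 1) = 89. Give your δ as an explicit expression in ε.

δ = min(1, ε/29)

Suppose ε > 0. We want δ > 0 such that 0 < |s + 6| < δ implies |(2s^2 - 3s - 1) − 89| < ε.
(2s^2 - 3s - 1) − 89 = 2s^2 - 3s - 90 = (s + 6)(2s - 15).
So |(2s^2 - 3s - 1) − 89| = |s + 6|·|2s - 15|.
Assume first that |s + 6| < 1, so |s| < 7. Then |2s - 15| ≤ 2·7 + 15 = 29.
Hence |(2s^2 - 3s - 1) − 89| ≤ 29|s + 6| < ε provided |s + 6| < ε/29.
Choosing δ = min(1, ε/29) ensures both conditions, hence |(2s^2 - 3s - 1) − 89| < ε.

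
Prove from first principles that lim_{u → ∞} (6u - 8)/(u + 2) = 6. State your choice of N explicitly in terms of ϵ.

N = 20/ϵ

Fix ϵ > 0. We seek N > 0 such that u > N implies |(6u - 8)/(u + 2) − 6| < ϵ.
(6u - 8)/(u + 2) − 6 = ((6u - 8) − 6(u + 2)) / ((u + 2)) = -20/((u + 2)).
For u > 0 we have u + 2 > u, so |(6u - 8)/(u + 2) − 6| = 20/((u + 2)) < 20/(u) = 20/u.
Thus |(6u - 8)/(u + 2) − 6| < ϵ whenever u > 20/ϵ.
Take N = 20/ϵ. If u > N then |(6u - 8)/(u + 2) − 6| < 20/u < ϵ.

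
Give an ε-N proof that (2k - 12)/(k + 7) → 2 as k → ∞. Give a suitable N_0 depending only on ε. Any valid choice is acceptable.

N_0 = 26/ε

Let ε > 0 be given. For k ≥ 1, |(2k - 12)/(k + 7) − 2| = |-26|/((k + 7)) = 26/((k + 7)).
Since k + 7 ≥ k for k ≥ 1, this is ≤ 26/(k) = 26/k.
So |(2k - 12)/(k + 7) − 2| < ε whenever k > 26/ε.
Take N_0 = 26/ε. If k > N_0 then |(2k - 12)/(k + 7) − 2| ≤ 26/k < ε.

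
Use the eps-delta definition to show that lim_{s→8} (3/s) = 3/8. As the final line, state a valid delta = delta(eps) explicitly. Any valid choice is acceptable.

delta = min(4, (32/3)eps)

Fix eps > 0. We seek delta > 0 such that 0 < |s − 8| < delta implies |3/s − (3/8)| < eps.
|3/s − (3/8)| = 3·|8 − s|/(8·|s|) = 3|s − 8|/(8|s|).
Require delta ≤ 4 so that |s| > 8 − 4 = 4, hence 8|s| > 32.
Then |3/s − (3/8)| < 3|s − 8|/32, which is < eps when |s − 8| < (32/3)eps.
Take delta = min(4, (32/3)eps). Then 0 < |s − 8| < delta gives both |s − 8| < 4 and |s − 8| < (32/3)eps, so |3/s − (3/8)| < eps.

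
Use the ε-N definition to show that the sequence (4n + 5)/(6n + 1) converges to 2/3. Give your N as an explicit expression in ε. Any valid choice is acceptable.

Let ε > 0. For n ≥ 1, |(4n + 5)/(6n + 1) − (2/3)| = |26|/(6(6n + 1)) = 26/(6(6n + 1)).
Since 6n + 1 ≥ 6n for n ≥ 1, this is ≤ 26/(6·6n) = (13/18)/n.
So |(4n + 5)/(6n + 1) − (2/3)| < ε whenever n > (13/18)/ε.
Take N = (13/18)/ε. If n > N then |(4n + 5)/(6n + 1) − (2/3)| ≤ (13/18)/n < ε.

N = (13/18)/ε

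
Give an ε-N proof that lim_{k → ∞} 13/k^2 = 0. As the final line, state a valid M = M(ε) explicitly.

M = (13/ε)^{1/2}

Suppose ε > 0. For k ≥ 1, |13/k^2 − 0| = 13/k^2.
13/k^2 < ε ⇔ k^2 > 13/ε ⇔ k > (13/ε)^{1/2}.
Take M = (13/ε)^{1/2}. Then k > M implies 13/k^2 < ε.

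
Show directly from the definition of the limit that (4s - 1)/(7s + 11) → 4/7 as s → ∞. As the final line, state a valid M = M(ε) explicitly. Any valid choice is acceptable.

Let ε > 0. We seek M > 0 such that s > M implies |(4s - 1)/(7s + 11) − (4/7)| < ε.
(4s - 1)/(7s + 11) − (4/7) = (7(4s - 1) − 4(7s + 11)) / (7(7s + 11)) = -51/(7(7s + 11)).
For s > 0 we have 7s + 11 > 7s, so |(4s - 1)/(7s + 11) − (4/7)| = 51/(7(7s + 11)) < 51/(7·7s) = (51/49)/s.
Thus |(4s - 1)/(7s + 11) − (4/7)| < ε whenever s > (51/49)/ε.
Take M = (51/49)/ε. If s > M then |(4s - 1)/(7s + 11) − (4/7)| < (51/49)/s < ε.

M = (51/49)/ε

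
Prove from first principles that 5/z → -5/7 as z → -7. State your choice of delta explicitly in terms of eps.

Let eps > 0. We seek delta > 0 such that 0 < |z + 7| < delta implies |5/z + 5/7| < eps.
|5/z + 5/7| = 5·|-7 − z|/(7·|z|) = 5|z + 7|/(7|z|).
Restrict delta ≤ 7/2. Then |z + 7| < 7/2 gives |z| > 7/2, so 7|z| > 49/2.
Then |5/z + 5/7| < 5|z + 7|/(49/2), which is < eps when |z + 7| < (49/10)eps.
Take delta = min(7/2, (49/10)eps). Then 0 < |z + 7| < delta gives both |z + 7| < 7/2 and |z + 7| < (49/10)eps, so |5/z + 5/7| < eps.

delta = min(7/2, (49/10)eps)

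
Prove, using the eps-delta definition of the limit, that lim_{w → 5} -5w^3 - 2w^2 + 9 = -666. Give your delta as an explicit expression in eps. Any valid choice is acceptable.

delta = min(1, eps/477)

Let eps > 0. We want delta > 0 such that 0 < |w − 5| < delta implies |(-5w^3 - 2w^2 + 9) + 666| < eps.
(-5w^3 - 2w^2 + 9) + 666 = -5w^3 - 2w^2 + 675 = (w − 5)(-5w^2 - 27w - 135).
So |(-5w^3 - 2w^2 + 9) + 666| = |w − 5|·|-5w^2 - 27w - 135|.
Assume first that |w − 5| < 1, so |w| < 6. Then |-5w^2 - 27w - 135| ≤ 5·6^2 + 27·6 + 135 = 477.
Hence |(-5w^3 - 2w^2 + 9) + 666| ≤ 477|w − 5| < eps provided |w − 5| < eps/477.
Choosing delta = min(1, eps/477) ensures both conditions, hence |(-5w^3 - 2w^2 + 9) + 666| < eps.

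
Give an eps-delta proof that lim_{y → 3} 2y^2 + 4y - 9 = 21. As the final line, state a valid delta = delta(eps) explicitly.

Fix eps > 0. We want delta > 0 such that 0 < |y − 3| < delta implies |(2y^2 + 4y - 9) − 21| < eps.
(2y^2 + 4y - 9) − 21 = 2y^2 + 4y - 30 = (y − 3)(2y + 10).
So |(2y^2 + 4y - 9) − 21| = |y − 3|·|2y + 10|.
Assume first that |y − 3| < 2, so |y| < 5. Then |2y + 10| ≤ 2·5 + 10 = 20.
Hence |(2y^2 + 4y - 9) − 21| ≤ 20|y − 3| < eps provided |y − 3| < eps/20.
Choosing delta = min(2, eps/20) ensures both conditions, hence |(2y^2 + 4y - 9) − 21| < eps.

delta = min(2, eps/20)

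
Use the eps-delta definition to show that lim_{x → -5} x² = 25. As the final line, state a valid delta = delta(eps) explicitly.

delta = min(2, eps/12)

Let eps > 0. We seek delta > 0 with 0 < |x + 5| < delta ⇒ |x² − 25| < eps.
Factor: x² − 25 = (x + 5)(x - 5), so |x² − 25| = |x + 5|·|x - 5|.
Restrict delta ≤ 2. Then |x + 5| < 2 gives |x| < 7, so by the triangle inequality |x - 5| ≤ 7 + 5 = 12.
Hence |x² − 25| ≤ 12|x + 5|, which is < eps once |x + 5| < eps/12.
Take delta = min(2, eps/12). If 0 < |x + 5| < delta then both bounds hold and |x² − 25| ≤ 12|x + 5| < 12·(eps/12) = eps.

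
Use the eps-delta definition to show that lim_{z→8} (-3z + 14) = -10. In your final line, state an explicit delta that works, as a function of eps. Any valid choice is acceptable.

delta = eps/3

Let eps > 0 be given. We need delta > 0 so that 0 < |z − 8| < delta implies |(-3z + 14) + 10| < eps.
Since (-3z + 14) + 10 = -3(z − 8), we have |(-3z + 14) + 10| = 3|z − 8|.
Thus it suffices that |z − 8| < eps/3.
Take delta = eps/3. If 0 < |z − 8| < delta then |(-3z + 14) + 10| = 3|z − 8| < 3·(eps/3) = eps.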